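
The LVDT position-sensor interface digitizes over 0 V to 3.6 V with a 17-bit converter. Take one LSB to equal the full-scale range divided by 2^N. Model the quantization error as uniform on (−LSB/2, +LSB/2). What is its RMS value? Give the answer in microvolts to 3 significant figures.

7.93 µV

V_FS = 3.6 V.
LSB = 3.6 V ÷ 2^17 = 3.6/131072 V = 27.466 µV.
For a uniform distribution on [−LSB/2, +LSB/2], V_rms = LSB/√12 = 27.466 µV/3.4641 = 7.93 µV.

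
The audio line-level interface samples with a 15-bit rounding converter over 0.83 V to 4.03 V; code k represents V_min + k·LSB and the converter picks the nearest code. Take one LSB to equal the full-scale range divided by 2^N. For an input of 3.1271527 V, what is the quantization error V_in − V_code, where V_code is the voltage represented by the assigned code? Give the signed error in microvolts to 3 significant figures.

The full-scale span is 4.03 − (0.83) = 3.2 V. LSB = 3.2 V / 2^15 ≈ 97.66 µV.
(V_in − V_min)/LSB = (3.1271527 − (0.83)) × 32768/3.2 = 23522.8436 → nearest code k = 23523.
Reconstructed level: 0.83 + 23523 × 3.2/32768 V = 3.1271679688 V.
e = 3.1271527 − (3.1271679688) = −15.3 µV.

−15.3 µV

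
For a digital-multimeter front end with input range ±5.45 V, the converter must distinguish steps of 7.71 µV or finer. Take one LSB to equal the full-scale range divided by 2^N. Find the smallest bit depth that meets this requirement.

Full-scale range = 5.45 V − (-5.45 V) = 10.9 V.
10.9 V / 7.71 µV = 1.414e6. Since 2^20 = 1048576 and 2^21 = 2097152, N = 21.

21 bits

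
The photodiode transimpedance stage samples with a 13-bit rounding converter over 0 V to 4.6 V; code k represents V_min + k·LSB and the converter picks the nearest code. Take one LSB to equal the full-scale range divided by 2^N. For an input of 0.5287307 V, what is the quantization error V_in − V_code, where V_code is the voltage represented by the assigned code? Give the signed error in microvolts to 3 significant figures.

V_FS = 4.6 V. LSB = 4.6 V / 2^13 ≈ 0.5615 mV.
Position in LSBs: (0.5287307 − (0)) × 8192/4.6 = 941.6004; rounding gives k = 942.
V_code = V_min + k × range/2^13 = 0 + 942 × 4.6/8192 = 0.5289550781 V.
V_in − V_code = 0.5287307 − (0.5289550781) = −224 µV.

−224 µV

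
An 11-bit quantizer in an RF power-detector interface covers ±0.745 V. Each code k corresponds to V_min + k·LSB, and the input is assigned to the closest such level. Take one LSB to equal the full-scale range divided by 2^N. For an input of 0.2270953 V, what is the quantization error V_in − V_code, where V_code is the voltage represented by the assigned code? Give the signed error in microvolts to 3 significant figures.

+103 µV

Full-scale range = 0.745 V − (-0.745 V) = 1.49 V. LSB = 1.49 V / 2^11 ≈ 0.7275 mV.
(0.2270953 − (-0.745)) / LSB = 0.9720953 × 2048/1.49 = 1336.1417. Nearest integer: k = 1336.
V_code = V_min + k × range/2^11 = -0.745 + 1336 × 1.49/2048 = 0.2269921875 V.
Error = V_in − V_code = 0.2270953 − (0.2269921875) = +103 µV.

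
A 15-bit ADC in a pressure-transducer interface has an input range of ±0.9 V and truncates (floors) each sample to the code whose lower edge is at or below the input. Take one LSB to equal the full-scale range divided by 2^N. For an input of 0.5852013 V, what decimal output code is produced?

The full-scale span is 0.9 − (-0.9) = 1.8 V. LSB = 1.8 V / 2^15 ≈ 54.93 µV.
code = ⌊(V_in − V_min)/LSB⌋ = ⌊(V_in − V_min) × 2^15 / range⌋
     = ⌊(0.5852013 − (-0.9)) × 32768 / 1.8⌋ = ⌊1.4852013 × 32768/1.8⌋
     = ⌊27037.265⌋ = 27037.

27037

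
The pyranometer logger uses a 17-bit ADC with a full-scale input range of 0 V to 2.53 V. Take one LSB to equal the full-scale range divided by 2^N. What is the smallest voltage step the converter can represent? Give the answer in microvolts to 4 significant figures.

19.30 µV

Span = 2.53 V.
There are 2^17 = 131072 steps.
LSB = 2.53 V / 2^17 = 19.30 µV.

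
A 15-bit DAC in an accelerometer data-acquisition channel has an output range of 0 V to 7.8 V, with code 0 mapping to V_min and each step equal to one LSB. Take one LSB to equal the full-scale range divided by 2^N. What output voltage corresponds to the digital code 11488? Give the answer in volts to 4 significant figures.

Full-scale range = 7.8 V. LSB = 7.8 V / 2^15.
V_out = 0 + 11488 × (7.8/32768) V
      = 0 + 2.73457 = 2.73457 V.

2.735 V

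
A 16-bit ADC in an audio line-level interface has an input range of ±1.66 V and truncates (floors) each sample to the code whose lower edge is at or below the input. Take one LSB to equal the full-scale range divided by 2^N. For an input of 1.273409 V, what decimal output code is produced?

The full-scale span is 1.66 − (-1.66) = 3.32 V. LSB = 3.32 V / 2^16 ≈ 50.66 µV.
code = ⌊(V_in − V_min)/LSB⌋ = ⌊(V_in − V_min) × 2^16 / range⌋
     = ⌊(1.273409 − (-1.66)) × 65536 / 3.32⌋ = ⌊2.933409 × 65536/3.32⌋
     = ⌊57904.787⌋ = 57904.

57904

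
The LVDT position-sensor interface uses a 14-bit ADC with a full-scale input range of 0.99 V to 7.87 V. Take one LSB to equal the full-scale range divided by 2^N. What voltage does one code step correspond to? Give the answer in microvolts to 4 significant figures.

419.9 µV

Span: 7.87 V − (0.99 V) = 6.88 V.
Number of codes = 2^14 = 16384.
LSB = 6.88 V ÷ 2^14 = 6.88/16384 V = 419.9 µV.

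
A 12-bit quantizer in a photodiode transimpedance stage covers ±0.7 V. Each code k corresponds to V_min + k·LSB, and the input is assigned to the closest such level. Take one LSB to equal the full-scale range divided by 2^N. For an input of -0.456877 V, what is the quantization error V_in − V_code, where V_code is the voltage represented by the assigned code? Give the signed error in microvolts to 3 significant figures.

Full-scale range = 0.7 V − (-0.7 V) = 1.4 V. LSB = 1.4 V / 2^12 ≈ 341.8 µV.
(-0.456877 − (-0.7)) / LSB = 0.243123 × 4096/1.4 = 711.3084. Nearest integer: k = 711.
V_code = -0.7 + (711/4096) × 1.4 = -0.4569824219 V.
V_in − V_code = -0.456877 − (-0.4569824219) = +105 µV.

+105 µV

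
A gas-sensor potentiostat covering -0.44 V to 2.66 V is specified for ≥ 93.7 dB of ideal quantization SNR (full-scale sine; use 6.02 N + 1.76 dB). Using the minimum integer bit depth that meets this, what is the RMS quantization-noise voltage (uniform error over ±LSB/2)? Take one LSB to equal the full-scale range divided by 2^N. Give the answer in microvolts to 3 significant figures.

13.7 µV

Span: 2.66 V − (-0.44 V) = 3.1 V.
Solving 6.02 N ≥ 93.7 − 1.76: N ≥ 15.272. Round up → N = 16.
One LSB is 3.1 V / 65536 = 47.302 µV.
σ_q = LSB/√12 = 47.302 µV/3.4641 = 13.7 µV.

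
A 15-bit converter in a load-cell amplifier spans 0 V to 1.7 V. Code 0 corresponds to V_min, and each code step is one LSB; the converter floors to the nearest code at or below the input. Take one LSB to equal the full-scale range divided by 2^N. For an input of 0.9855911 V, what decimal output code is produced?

Span = 1.7 V. LSB = 1.7 V / 2^15 ≈ 51.88 µV.
code = ⌊(V_in − V_min)/LSB⌋ = ⌊(V_in − V_min) × 2^15 / range⌋
     = ⌊(0.9855911 − (0)) × 32768 / 1.7⌋ = ⌊0.9855911 × 32768/1.7⌋
     = ⌊18997.558⌋ = 18997.

18997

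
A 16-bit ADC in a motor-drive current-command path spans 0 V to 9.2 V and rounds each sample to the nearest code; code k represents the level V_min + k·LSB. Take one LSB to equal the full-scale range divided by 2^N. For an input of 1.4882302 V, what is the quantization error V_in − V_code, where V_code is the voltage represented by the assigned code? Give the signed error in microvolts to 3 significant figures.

+52.7 µV

Full-scale range = 9.2 V. LSB = 9.2 V / 2^16 ≈ 140.4 µV.
(1.4882302 − (0)) / LSB = 1.4882302 × 65536/9.2 = 10601.3755. Nearest integer: k = 10601.
Reconstructed level: 0 + 10601 × 9.2/65536 V = 1.4881774902 V.
V_in − V_code = 1.4882302 − (1.4881774902) = +52.7 µV.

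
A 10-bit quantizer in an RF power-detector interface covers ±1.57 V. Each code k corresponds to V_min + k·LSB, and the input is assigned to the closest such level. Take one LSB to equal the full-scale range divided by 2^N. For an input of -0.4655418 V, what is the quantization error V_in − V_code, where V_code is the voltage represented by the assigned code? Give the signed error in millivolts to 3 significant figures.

Span: 1.57 V − (-1.57 V) = 3.14 V. LSB = 3.14 V / 2^10 ≈ 3.066 mV.
(-0.4655418 − (-1.57)) / LSB = 1.1044582 × 1024/3.14 = 360.1800. Nearest integer: k = 360.
V_code = -1.57 + (360/1024) × 3.14 = -0.4660937500 V.
e = -0.4655418 − (-0.4660937500) = +0.552 mV.

+0.552 mV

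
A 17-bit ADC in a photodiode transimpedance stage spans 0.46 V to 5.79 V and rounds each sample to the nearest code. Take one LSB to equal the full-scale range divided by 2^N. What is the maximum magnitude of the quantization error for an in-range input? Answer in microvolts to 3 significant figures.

20.3 µV

Span: 5.79 V − (0.46 V) = 5.33 V.
Step size = 5.33/131072 V = 40.665 µV.
A rounding quantizer has |error| ≤ LSB/2 = 20.3 µV.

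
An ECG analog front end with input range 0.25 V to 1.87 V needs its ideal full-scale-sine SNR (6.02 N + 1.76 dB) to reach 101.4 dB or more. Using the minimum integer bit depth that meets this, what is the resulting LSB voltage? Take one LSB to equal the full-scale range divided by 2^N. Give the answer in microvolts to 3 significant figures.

12.4 µV

Full-scale range = 1.87 V − (0.25 V) = 1.62 V.
6.02 N + 1.76 ≥ 101.4 gives N ≥ 16.551, so the minimum integer is 17.
LSB = 1.62 V ÷ 2^17 = 1.62/131072 V = 12.4 µV.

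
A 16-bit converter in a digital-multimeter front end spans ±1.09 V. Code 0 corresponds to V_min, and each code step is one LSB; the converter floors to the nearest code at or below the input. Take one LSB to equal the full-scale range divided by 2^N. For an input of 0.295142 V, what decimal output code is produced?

41640

The full-scale span is 1.09 − (-1.09) = 2.18 V. LSB = 2.18 V / 2^16 ≈ 33.26 µV.
(V_in − V_min) × 2^16/range = (0.295142 − (-1.09)) × 65536/2.18 = 41640.673.
Floor → code = 41640.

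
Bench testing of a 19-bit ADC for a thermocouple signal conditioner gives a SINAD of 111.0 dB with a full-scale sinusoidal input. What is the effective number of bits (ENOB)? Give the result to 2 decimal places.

ENOB = (SINAD − 1.76) / 6.02 = (111.0 − 1.76) / 6.02 = 109.24 / 6.02 = 18.1462.

18.15 bits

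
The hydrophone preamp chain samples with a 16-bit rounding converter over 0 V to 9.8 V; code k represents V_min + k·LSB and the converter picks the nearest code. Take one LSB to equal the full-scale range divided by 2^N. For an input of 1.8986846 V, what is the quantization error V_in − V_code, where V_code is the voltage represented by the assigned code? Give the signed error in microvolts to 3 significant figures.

+24.3 µV

Full-scale range = 9.8 V. LSB = 9.8 V / 2^16 ≈ 149.5 µV.
(1.8986846 − (0)) / LSB = 1.8986846 × 65536/9.8 = 12697.1626. Nearest integer: k = 12697.
V_code = 0 + (12697/65536) × 9.8 = 1.8986602783 V.
e = 1.8986846 − (1.8986602783) = +24.3 µV.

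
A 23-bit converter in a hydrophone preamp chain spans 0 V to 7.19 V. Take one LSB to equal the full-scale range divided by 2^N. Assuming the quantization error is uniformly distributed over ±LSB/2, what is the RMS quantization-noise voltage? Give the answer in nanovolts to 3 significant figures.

V_FS = 7.19 V.
Step size = 7.19/8388608 V = 0.85711 µV.
RMS of a uniform error over width LSB is LSB/√12 = 247 nV.

247 nV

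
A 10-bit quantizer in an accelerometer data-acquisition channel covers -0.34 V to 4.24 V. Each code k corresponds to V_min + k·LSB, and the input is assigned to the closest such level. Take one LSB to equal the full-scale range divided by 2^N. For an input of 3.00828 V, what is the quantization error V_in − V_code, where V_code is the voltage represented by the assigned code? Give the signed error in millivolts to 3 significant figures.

−1.74 mV

Full-scale range = 4.24 V − (-0.34 V) = 4.58 V. LSB = 4.58 V / 2^10 ≈ 4.473 mV.
(3.00828 − (-0.34)) / LSB = 3.34828 × 1024/4.58 = 748.6111. Nearest integer: k = 749.
V_code = -0.34 + (749/1024) × 4.58 = 3.010019531 V.
V_in − V_code = 3.00828 − (3.010019531) = −1.74 mV.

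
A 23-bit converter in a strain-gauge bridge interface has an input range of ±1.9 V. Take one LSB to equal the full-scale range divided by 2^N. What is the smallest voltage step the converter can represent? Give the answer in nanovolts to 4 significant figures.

Range = 1.9 − (-1.9) = 3.8 V.
Number of codes = 2^23 = 8388608.
One LSB is 3.8 V / 8388608 = 453.0 nV.

453.0 nV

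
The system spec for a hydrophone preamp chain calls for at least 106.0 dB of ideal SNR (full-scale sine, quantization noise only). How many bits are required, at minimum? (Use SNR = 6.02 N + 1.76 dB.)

N ≥ (106.0 − 1.76)/6.02 = 17.316 → N_min = 18.

18 bits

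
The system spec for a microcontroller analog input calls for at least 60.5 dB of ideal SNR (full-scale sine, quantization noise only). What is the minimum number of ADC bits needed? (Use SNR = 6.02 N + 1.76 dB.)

Solving 6.02 N ≥ 60.5 − 1.76: N ≥ 9.757. Round up → N = 10.

10 bits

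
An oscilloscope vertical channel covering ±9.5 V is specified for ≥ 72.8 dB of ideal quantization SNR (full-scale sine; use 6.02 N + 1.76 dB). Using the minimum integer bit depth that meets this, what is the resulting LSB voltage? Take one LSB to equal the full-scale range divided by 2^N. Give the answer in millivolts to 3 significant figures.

4.64 mV

Full-scale range = 9.5 V − (-9.5 V) = 19 V.
Required N = ⌈(72.8 − 1.76)/6.02⌉ = ⌈11.801⌉ = 12.
LSB = 19 V / 2^12 = 4.64 mV.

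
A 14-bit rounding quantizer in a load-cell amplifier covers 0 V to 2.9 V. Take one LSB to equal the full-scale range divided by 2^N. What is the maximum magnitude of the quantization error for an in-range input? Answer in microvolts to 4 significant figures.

88.50 µV

Span = 2.9 V.
Step size = 2.9/16384 V = 177.002 µV.
A rounding quantizer has |error| ≤ LSB/2 = 88.50 µV.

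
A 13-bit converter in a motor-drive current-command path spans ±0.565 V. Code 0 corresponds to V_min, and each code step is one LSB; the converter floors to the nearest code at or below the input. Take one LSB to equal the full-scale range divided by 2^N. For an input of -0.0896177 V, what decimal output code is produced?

3446

Range = 0.565 − (-0.565) = 1.13 V. LSB = 1.13 V / 2^13 ≈ 137.9 µV.
code = ⌊(V_in − V_min)/LSB⌋ = ⌊(V_in − V_min) × 2^13 / range⌋
     = ⌊(-0.0896177 − (-0.565)) × 8192 / 1.13⌋ = ⌊0.4753823 × 8192/1.13⌋
     = ⌊3446.311⌋ = 3446.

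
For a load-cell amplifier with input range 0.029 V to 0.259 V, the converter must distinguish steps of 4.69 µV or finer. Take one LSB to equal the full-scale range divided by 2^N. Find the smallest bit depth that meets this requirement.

The full-scale span is 0.259 − (0.029) = 0.23 V.
Levels needed ≥ 0.23/4.69 µV = 49040. 2^16 = 65536 suffices, so N_min = 16.

16 bits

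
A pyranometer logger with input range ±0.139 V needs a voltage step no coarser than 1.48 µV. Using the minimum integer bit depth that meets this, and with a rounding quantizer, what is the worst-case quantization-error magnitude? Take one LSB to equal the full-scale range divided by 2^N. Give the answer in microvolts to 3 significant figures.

The full-scale span is 0.139 − (-0.139) = 0.278 V.
Need 2^N ≥ 0.278 V / 1.48 µV = 187800 → N_min = 18.
Step size = 0.278/262144 V = 1.0605 µV.
Half an LSB is 0.530 µV.

0.530 µV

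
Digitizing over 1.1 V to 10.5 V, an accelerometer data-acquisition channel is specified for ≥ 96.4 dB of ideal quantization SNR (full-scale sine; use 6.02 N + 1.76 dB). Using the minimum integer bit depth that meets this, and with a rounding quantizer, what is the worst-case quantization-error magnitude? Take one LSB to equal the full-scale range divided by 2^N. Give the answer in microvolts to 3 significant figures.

71.7 µV

Span: 10.5 V − (1.1 V) = 9.4 V.
Required N = ⌈(96.4 − 1.76)/6.02⌉ = ⌈15.721⌉ = 16.
One LSB is 9.4 V / 65536 = 143.43 µV.
Max error for round-to-nearest is LSB/2 = 71.7 µV.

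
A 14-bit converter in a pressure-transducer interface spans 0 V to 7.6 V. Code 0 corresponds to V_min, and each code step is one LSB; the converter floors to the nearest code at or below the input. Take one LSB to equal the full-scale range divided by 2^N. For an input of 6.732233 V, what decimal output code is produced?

14513

Span = 7.6 V. LSB = 7.6 V / 2^14 ≈ 463.9 µV.
code = ⌊(V_in − V_min)/LSB⌋ = ⌊(V_in − V_min) × 2^14 / range⌋
     = ⌊(6.732233 − (0)) × 16384 / 7.6⌋ = ⌊6.732233 × 16384/7.6⌋
     = ⌊14513.277⌋ = 14513.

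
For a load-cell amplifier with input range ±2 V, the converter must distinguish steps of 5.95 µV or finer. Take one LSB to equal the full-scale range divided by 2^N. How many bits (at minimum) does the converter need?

20 bits

The full-scale span is 2 − (-2) = 4 V.
Required number of levels: 4/5.95 µV = 672270; smallest N with 2^N ≥ that is 20.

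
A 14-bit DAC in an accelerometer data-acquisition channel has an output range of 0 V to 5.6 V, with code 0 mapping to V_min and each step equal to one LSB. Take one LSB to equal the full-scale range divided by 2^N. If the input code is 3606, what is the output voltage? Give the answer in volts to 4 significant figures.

1.233 V

Span = 5.6 V. LSB = 5.6 V / 2^14.
V_out = 0 + 3606 × (5.6/16384) V
      = 0 + 1.23252 = 1.23252 V.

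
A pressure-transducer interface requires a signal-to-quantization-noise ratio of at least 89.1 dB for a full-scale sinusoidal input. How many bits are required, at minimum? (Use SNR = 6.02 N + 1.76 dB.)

15 bits

6.02 N + 1.76 ≥ 89.1 gives N ≥ 14.508, so the minimum integer is 15.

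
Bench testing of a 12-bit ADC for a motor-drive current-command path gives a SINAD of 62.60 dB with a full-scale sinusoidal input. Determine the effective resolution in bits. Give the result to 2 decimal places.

Inverting SNR = 6.02 N + 1.76: N_eff = (62.60 − 1.76)/6.02 = 10.1063.

10.11 bits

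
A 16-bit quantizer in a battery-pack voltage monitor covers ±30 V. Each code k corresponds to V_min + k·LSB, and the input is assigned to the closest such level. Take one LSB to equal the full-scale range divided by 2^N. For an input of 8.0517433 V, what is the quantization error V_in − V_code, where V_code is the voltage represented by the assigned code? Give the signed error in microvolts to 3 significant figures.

Range = 30 − (-30) = 60 V. LSB = 60 V / 2^16 ≈ 0.9155 mV.
Position in LSBs: (8.0517433 − (-30)) × 65536/60 = 41562.6508; rounding gives k = 41563.
Reconstructed level: -30 + 41563 × 60/65536 V = 8.0520629883 V.
e = 8.0517433 − (8.0520629883) = −320 µV.

−320 µV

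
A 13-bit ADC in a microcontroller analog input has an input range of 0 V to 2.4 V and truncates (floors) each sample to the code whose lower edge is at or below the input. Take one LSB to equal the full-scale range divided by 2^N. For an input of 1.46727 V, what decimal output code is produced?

5008

Full-scale range = 2.4 V. LSB = 2.4 V / 2^13 ≈ 293.0 µV.
V_in − V_min = 1.46727 − (0) = 1.46727 V.
Divide by LSB: 1.46727 × 8192/2.4 = 5008.2816.
Truncating gives code 5008.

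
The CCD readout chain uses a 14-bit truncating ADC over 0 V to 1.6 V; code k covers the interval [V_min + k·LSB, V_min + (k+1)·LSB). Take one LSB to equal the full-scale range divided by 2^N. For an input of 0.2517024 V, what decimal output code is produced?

2577

Range is 1.6 V. LSB = 1.6 V / 2^14 ≈ 97.66 µV.
code = ⌊(V_in − V_min)/LSB⌋ = ⌊(V_in − V_min) × 2^14 / range⌋
     = ⌊(0.2517024 − (0)) × 16384 / 1.6⌋ = ⌊0.2517024 × 16384/1.6⌋
     = ⌊2577.433⌋ = 2577.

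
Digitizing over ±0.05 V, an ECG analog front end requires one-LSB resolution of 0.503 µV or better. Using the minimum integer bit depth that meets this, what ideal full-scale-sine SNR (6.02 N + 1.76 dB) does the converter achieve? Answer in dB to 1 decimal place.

110.1 dB

The full-scale span is 0.05 − (-0.05) = 0.1 V.
Required number of levels: 0.1/0.503 µV = 198810; smallest N with 2^N ≥ that is 18.
Ideal SNR at N = 18: 6.02·18 + 1.76 = 110.1 dB.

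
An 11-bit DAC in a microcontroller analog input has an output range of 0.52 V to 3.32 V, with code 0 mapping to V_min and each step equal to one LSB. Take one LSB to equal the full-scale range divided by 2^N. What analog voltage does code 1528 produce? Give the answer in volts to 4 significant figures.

2.609 V

Span: 3.32 V − (0.52 V) = 2.8 V. LSB = 2.8 V / 2^11.
V_out = V_min + code × LSB = 0.52 V + 1528 × 2.8 V / 2048
      = 0.52 + 2.08906 = 2.60906 V.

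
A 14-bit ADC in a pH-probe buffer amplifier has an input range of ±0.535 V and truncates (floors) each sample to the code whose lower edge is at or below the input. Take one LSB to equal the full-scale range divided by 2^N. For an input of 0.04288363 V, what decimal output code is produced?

Full-scale range = 0.535 V − (-0.535 V) = 1.07 V. LSB = 1.07 V / 2^14 ≈ 65.31 µV.
V_in − V_min = 0.04288363 − (-0.535) = 0.57788363 V.
Divide by LSB: 0.57788363 × 16384/1.07 = 8848.6406.
Truncating gives code 8848.

8848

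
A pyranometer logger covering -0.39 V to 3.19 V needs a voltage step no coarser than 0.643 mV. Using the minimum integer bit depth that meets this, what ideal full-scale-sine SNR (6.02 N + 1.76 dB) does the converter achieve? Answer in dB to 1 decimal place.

80.0 dB

Span: 3.19 V − (-0.39 V) = 3.58 V.
Required number of levels: 3.58/0.643 mV = 5567.7; smallest N with 2^N ≥ that is 13.
6.02(13) + 1.76 = 80.02 dB.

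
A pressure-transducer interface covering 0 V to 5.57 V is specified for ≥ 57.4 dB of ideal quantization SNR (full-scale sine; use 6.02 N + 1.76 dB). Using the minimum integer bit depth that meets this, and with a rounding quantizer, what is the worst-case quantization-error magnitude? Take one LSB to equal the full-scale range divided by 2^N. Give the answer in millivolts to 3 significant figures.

Full-scale range = 5.57 V.
Solving 6.02 N ≥ 57.4 − 1.76: N ≥ 9.243. Round up → N = 10.
LSB = 5.57 V ÷ 2^10 = 5.57/1024 V = 5.4395 mV.
Half an LSB is 2.72 mV.

2.72 mV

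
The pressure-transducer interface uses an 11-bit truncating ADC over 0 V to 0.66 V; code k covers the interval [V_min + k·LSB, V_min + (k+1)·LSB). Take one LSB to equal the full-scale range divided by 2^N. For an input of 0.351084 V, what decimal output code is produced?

Range is 0.66 V. LSB = 0.66 V / 2^11 ≈ 322.3 µV.
code = ⌊(V_in − V_min)/LSB⌋ = ⌊(V_in − V_min) × 2^11 / range⌋
     = ⌊(0.351084 − (0)) × 2048 / 0.66⌋ = ⌊0.351084 × 2048/0.66⌋
     = ⌊1089.424⌋ = 1089.

1089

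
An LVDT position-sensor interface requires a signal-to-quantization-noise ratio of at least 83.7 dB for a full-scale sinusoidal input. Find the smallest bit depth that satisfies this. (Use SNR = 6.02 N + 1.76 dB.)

14 bits

Solving 6.02 N ≥ 83.7 − 1.76: N ≥ 13.611. Round up → N = 14.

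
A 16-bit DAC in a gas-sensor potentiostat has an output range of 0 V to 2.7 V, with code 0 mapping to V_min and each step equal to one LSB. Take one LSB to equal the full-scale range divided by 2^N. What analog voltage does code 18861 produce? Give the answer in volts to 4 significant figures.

0.7770 V

Full-scale range = 2.7 V. LSB = 2.7 V / 2^16.
V_out = 0 + 18861 × (2.7/65536) V
      = 0 + 0.777049 = 0.777049 V.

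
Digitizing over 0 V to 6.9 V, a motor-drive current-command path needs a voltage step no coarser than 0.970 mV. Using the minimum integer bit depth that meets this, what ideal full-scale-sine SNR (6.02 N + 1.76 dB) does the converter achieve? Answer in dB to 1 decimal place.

Range is 6.9 V.
6.9 V / 0.970 mV = 7113. Since 2^12 = 4096 and 2^13 = 8192, N = 13.
SNR = 6.02 × 13 + 1.76 = 80.02 dB.

80.0 dB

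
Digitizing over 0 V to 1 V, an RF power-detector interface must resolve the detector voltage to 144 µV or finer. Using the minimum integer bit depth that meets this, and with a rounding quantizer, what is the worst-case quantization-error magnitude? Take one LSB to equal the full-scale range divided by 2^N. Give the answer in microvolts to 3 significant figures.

Full-scale range = 1 V.
1 V / 144 µV = 6944. Since 2^12 = 4096 and 2^13 = 8192, N = 13.
Step size = 1/8192 V = 122.07 µV.
Max error for round-to-nearest is LSB/2 = 61.0 µV.

61.0 µV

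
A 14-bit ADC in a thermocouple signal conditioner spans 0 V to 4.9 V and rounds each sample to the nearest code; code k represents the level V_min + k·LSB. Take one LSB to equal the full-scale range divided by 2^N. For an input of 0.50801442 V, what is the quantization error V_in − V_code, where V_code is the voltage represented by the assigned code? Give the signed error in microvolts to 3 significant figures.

Full-scale range = 4.9 V. LSB = 4.9 V / 2^14 ≈ 299.1 µV.
(0.50801442 − (0)) / LSB = 0.50801442 × 16384/4.9 = 1698.6343. Nearest integer: k = 1699.
Reconstructed level: 0 + 1699 × 4.9/16384 V = 0.50812377930 V.
Error = V_in − V_code = 0.50801442 − (0.50812377930) = −109 µV.

−109 µV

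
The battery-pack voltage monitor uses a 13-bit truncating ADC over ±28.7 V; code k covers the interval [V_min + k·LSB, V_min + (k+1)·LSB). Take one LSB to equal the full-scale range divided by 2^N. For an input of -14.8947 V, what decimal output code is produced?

1970

Span: 28.7 V − (-28.7 V) = 57.4 V. LSB = 57.4 V / 2^13 ≈ 7.007 mV.
(V_in − V_min) × 2^13/range = (-14.8947 − (-28.7)) × 8192/57.4 = 1970.262.
Floor → code = 1970.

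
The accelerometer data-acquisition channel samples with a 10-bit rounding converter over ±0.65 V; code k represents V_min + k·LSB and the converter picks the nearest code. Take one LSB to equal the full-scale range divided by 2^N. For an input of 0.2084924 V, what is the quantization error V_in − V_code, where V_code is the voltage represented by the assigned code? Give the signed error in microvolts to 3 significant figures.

Full-scale range = 0.65 V − (-0.65 V) = 1.3 V. LSB = 1.3 V / 2^10 ≈ 1.270 mV.
Position in LSBs: (0.2084924 − (-0.65)) × 1024/1.3 = 676.2279; rounding gives k = 676.
Reconstructed level: -0.65 + 676 × 1.3/1024 V = 0.2082031250 V.
Error = V_in − V_code = 0.2084924 − (0.2082031250) = +289 µV.

+289 µV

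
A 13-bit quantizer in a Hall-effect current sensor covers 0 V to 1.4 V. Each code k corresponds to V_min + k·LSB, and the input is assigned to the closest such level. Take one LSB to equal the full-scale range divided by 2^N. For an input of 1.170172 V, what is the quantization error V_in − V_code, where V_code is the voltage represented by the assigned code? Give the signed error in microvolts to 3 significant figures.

Range is 1.4 V. LSB = 1.4 V / 2^13 ≈ 170.9 µV.
(V_in − V_min)/LSB = (1.170172 − (0)) × 8192/1.4 = 6847.1779 → nearest code k = 6847.
V_code = V_min + k × range/2^13 = 0 + 6847 × 1.4/8192 = 1.170141602 V.
e = 1.170172 − (1.170141602) = +30.4 µV.

+30.4 µV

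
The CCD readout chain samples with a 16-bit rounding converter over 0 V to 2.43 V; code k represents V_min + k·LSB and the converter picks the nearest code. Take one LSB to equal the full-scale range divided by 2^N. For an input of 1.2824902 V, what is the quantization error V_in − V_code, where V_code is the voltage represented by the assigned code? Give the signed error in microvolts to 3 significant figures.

+6.68 µV

Range is 2.43 V. LSB = 2.43 V / 2^16 ≈ 37.08 µV.
Position in LSBs: (1.2824902 − (0)) × 65536/2.43 = 34588.1801; rounding gives k = 34588.
Reconstructed level: 0 + 34588 × 2.43/65536 V = 1.2824835205 V.
Error = V_in − V_code = 1.2824902 − (1.2824835205) = +6.68 µV.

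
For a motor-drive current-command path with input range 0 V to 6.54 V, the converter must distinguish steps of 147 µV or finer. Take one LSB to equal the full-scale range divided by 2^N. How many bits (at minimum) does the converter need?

16 bits

Span = 6.54 V.
6.54 V / 147 µV = 44490. Since 2^15 = 32768 and 2^16 = 65536, N = 16.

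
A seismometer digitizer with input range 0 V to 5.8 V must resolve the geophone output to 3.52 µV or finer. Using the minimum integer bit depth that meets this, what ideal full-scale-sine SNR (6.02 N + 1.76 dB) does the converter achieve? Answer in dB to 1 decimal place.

Full-scale range = 5.8 V.
Levels needed ≥ 5.8/3.52 µV = 1.648e6. 2^21 = 2097152 suffices, so N_min = 21.
Ideal SNR at N = 21: 6.02·21 + 1.76 = 128.2 dB.

128.2 dB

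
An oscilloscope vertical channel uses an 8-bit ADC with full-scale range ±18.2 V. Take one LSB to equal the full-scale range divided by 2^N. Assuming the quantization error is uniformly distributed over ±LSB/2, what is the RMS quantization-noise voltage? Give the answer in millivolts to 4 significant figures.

41.05 mV

Full-scale range = 18.2 V − (-18.2 V) = 36.4 V.
Step size = 36.4/256 V = 142.188 mV.
V_rms = LSB/√12 = 142.188 mV / √12 = 41.05 mV.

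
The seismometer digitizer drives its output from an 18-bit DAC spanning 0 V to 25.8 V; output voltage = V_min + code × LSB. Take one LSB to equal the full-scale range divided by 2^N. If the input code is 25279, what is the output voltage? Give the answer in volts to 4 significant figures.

Span = 25.8 V. LSB = 25.8 V / 2^18.
V_out = 0 + 25279 × (25.8/262144) V
      = 0 V + 2.48794 V = 2.48794 V.

2.488 V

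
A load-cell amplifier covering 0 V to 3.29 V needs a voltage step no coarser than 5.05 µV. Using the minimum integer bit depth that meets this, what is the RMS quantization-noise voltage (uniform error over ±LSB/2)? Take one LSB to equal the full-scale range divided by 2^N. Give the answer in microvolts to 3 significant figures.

0.906 µV

Span = 3.29 V.
Need 2^N ≥ 3.29 V / 5.05 µV = 651500 → N_min = 20.
One LSB is 3.29 V / 1048576 = 3.1376 µV.
V_rms = LSB/√12 = 0.906 µV.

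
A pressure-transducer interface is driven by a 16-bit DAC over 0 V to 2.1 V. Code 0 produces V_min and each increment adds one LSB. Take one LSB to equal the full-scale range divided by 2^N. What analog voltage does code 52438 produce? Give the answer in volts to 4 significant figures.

Span = 2.1 V. LSB = 2.1 V / 2^16.
V_out = V_min + code × LSB = 0 V + 52438 × 2.1 V / 65536
      = 0 V + 1.68029 V = 1.68029 V.

1.680 V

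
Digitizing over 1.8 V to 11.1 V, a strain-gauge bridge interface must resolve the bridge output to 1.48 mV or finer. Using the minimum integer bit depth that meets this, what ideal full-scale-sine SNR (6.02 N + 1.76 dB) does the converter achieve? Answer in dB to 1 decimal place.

Range = 11.1 − (1.8) = 9.3 V.
9.3 V / 1.48 mV = 6284. Since 2^12 = 4096 and 2^13 = 8192, N = 13.
6.02(13) + 1.76 = 80.02 dB.

80.0 dB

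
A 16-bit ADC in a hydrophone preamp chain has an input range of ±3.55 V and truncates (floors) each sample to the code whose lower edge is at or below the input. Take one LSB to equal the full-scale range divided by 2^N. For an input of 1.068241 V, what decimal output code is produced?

42628

Full-scale range = 3.55 V − (-3.55 V) = 7.1 V. LSB = 7.1 V / 2^16 ≈ 108.3 µV.
code = ⌊(V_in − V_min)/LSB⌋ = ⌊(V_in − V_min) × 2^16 / range⌋
     = ⌊(1.068241 − (-3.55)) × 65536 / 7.1⌋ = ⌊4.618241 × 65536/7.1⌋
     = ⌊42628.316⌋ = 42628.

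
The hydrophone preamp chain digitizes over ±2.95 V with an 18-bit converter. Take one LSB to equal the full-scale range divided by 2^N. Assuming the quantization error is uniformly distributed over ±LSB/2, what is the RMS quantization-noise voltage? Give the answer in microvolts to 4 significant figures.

6.497 µV

The full-scale span is 2.95 − (-2.95) = 5.9 V.
One LSB is 5.9 V / 262144 = 22.5067 µV.
σ_q = LSB/√12 = 22.5067 µV/3.4641 = 6.497 µV.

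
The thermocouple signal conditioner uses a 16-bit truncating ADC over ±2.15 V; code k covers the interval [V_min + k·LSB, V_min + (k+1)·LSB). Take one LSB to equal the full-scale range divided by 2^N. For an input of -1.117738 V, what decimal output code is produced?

15732

Range = 2.15 − (-2.15) = 4.3 V. LSB = 4.3 V / 2^16 ≈ 65.61 µV.
code = ⌊(V_in − V_min)/LSB⌋ = ⌊(V_in − V_min) × 2^16 / range⌋
     = ⌊(-1.117738 − (-2.15)) × 65536 / 4.3⌋ = ⌊1.032262 × 65536/4.3⌋
     = ⌊15732.633⌋ = 15732.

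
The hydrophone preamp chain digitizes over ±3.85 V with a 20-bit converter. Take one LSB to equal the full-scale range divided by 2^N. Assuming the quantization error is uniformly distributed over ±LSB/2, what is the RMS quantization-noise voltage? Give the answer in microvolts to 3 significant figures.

2.12 µV

Full-scale range = 3.85 V − (-3.85 V) = 7.7 V.
LSB = 7.7 V ÷ 2^20 = 7.7/1048576 V = 7.3433 µV.
For a uniform distribution on [−LSB/2, +LSB/2], V_rms = LSB/√12 = 7.3433 µV/3.4641 = 2.12 µV.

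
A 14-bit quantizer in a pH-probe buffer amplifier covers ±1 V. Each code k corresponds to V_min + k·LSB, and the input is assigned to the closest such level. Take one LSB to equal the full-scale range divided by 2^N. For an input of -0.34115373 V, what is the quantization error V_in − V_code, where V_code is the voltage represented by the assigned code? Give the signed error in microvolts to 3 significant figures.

Span: 1 V − (-1 V) = 2 V. LSB = 2 V / 2^14 ≈ 122.1 µV.
(V_in − V_min)/LSB = (-0.34115373 − (-1)) × 16384/2 = 5397.2686 → nearest code k = 5397.
Reconstructed level: -1 + 5397 × 2/16384 V = -0.34118652344 V.
Error = V_in − V_code = -0.34115373 − (-0.34118652344) = +32.8 µV.

+32.8 µV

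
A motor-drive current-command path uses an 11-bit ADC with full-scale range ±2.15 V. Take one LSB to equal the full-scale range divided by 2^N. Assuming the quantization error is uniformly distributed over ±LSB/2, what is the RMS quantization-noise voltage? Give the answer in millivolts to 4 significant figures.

0.6061 mV

The full-scale span is 2.15 − (-2.15) = 4.3 V.
LSB = 4.3 V / 2^11 = 2.09961 mV.
σ_q = LSB/√12 = 2.09961 mV/3.4641 = 0.6061 mV.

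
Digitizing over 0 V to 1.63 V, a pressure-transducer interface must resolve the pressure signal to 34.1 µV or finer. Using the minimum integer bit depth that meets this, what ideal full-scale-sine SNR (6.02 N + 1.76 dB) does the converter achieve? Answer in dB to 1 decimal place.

98.1 dB

V_FS = 1.63 V.
Required number of levels: 1.63/34.1 µV = 47801; smallest N with 2^N ≥ that is 16.
SNR = 6.02 × 16 + 1.76 = 98.08 dB.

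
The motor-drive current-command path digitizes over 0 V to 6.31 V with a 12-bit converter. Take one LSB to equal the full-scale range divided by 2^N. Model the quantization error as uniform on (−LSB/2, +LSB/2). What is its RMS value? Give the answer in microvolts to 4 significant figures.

V_FS = 6.31 V.
LSB = 6.31 V ÷ 2^12 = 6.31/4096 V = 1.54053 mV.
For a uniform distribution on [−LSB/2, +LSB/2], V_rms = LSB/√12 = 1.54053 mV/3.4641 = 444.7 µV.

444.7 µV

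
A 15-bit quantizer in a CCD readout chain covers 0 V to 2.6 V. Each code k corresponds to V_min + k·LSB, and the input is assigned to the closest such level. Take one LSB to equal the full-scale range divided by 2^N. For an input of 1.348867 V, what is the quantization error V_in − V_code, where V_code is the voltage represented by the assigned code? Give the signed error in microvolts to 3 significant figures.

Range is 2.6 V. LSB = 2.6 V / 2^15 ≈ 79.35 µV.
(1.348867 − (0)) / LSB = 1.348867 × 32768/2.6 = 16999.8746. Nearest integer: k = 17000.
Reconstructed level: 0 + 17000 × 2.6/32768 V = 1.3488769531 V.
e = 1.348867 − (1.3488769531) = −9.95 µV.

−9.95 µV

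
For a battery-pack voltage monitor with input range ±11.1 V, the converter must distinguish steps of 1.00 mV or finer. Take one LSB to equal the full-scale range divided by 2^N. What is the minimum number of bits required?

15 bits

Span: 11.1 V − (-11.1 V) = 22.2 V.
22.2 V / 1.00 mV = 22200. Since 2^14 = 16384 and 2^15 = 32768, N = 15.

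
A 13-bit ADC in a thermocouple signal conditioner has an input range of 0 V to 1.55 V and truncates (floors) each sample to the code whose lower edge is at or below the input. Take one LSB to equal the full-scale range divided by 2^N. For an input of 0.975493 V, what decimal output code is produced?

V_FS = 1.55 V. LSB = 1.55 V / 2^13 ≈ 189.2 µV.
code = ⌊(V_in − V_min)/LSB⌋ = ⌊(V_in − V_min) × 2^13 / range⌋
     = ⌊(0.975493 − (0)) × 8192 / 1.55⌋ = ⌊0.975493 × 8192/1.55⌋
     = ⌊5155.638⌋ = 5155.

5155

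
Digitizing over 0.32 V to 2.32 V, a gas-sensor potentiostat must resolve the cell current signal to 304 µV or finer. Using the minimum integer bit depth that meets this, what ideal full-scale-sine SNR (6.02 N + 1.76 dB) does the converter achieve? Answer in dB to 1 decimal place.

Range = 2.32 − (0.32) = 2 V.
Need 2^N ≥ 2 V / 304 µV = 6579 → N_min = 13.
6.02(13) + 1.76 = 80.02 dB.

80.0 dB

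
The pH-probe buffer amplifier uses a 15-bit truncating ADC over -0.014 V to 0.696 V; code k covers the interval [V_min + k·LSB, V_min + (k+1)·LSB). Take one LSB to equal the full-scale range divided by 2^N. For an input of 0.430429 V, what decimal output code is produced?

Range = 0.696 − (-0.014) = 0.71 V. LSB = 0.71 V / 2^15 ≈ 21.67 µV.
code = ⌊(V_in − V_min)/LSB⌋ = ⌊(V_in − V_min) × 2^15 / range⌋
     = ⌊(0.430429 − (-0.014)) × 32768 / 0.71⌋ = ⌊0.444429 × 32768/0.71⌋
     = ⌊20511.337⌋ = 20511.

20511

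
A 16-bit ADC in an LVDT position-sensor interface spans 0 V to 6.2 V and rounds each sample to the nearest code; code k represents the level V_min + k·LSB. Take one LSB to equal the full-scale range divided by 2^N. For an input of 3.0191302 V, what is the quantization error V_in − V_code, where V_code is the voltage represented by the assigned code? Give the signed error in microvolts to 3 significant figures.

+17.0 µV

Full-scale range = 6.2 V. LSB = 6.2 V / 2^16 ≈ 94.60 µV.
Position in LSBs: (3.0191302 − (0)) × 65536/6.2 = 31913.1801; rounding gives k = 31913.
Reconstructed level: 0 + 31913 × 6.2/65536 V = 3.0191131592 V.
e = 3.0191302 − (3.0191131592) = +17.0 µV.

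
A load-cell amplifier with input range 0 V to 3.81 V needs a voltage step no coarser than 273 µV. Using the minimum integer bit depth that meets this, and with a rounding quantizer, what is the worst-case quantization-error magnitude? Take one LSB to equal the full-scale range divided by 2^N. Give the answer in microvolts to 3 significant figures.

Span = 3.81 V.
Required number of levels: 3.81/273 µV = 13956; smallest N with 2^N ≥ that is 14.
LSB = 3.81 V ÷ 2^14 = 3.81/16384 V = 232.54 µV.
Half an LSB is 116 µV.

116 µV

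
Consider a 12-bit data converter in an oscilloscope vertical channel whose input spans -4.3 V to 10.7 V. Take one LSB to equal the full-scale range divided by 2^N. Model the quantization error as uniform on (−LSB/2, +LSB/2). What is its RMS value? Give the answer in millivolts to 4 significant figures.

Full-scale range = 10.7 V − (-4.3 V) = 15 V.
LSB = 15 V ÷ 2^12 = 15/4096 V = 3.66211 mV.
RMS of a uniform error over width LSB is LSB/√12 = 1.057 mV.

1.057 mV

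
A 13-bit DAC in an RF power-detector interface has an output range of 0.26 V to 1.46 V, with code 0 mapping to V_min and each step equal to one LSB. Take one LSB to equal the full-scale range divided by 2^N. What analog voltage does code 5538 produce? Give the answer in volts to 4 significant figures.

The full-scale span is 1.46 − (0.26) = 1.2 V. LSB = 1.2 V / 2^13.
V_out = 0.26 + 5538 × (1.2/8192) V
      = 0.26 + 0.811230 = 1.07123 V.

1.071 V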